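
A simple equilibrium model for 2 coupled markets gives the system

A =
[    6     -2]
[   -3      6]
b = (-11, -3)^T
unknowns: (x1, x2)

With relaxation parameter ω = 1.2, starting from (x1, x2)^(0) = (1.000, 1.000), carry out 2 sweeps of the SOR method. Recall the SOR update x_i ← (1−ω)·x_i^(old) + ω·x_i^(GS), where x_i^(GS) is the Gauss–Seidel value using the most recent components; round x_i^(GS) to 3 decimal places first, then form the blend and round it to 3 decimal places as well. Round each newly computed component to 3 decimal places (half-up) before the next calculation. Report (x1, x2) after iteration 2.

(-2.600, -1.760)

Iteration 1:
  x1: GS value = (-11 - (-2)·1.000) / (6) = -1.500;  x1 ← (1−ω)·1.000 + ω·-1.500 = -2.000
  x2: GS value = (-3 - (-3)·-2.000) / (6) = -1.500;  x2 ← (1−ω)·1.000 + ω·-1.500 = -2.000
Iteration 2:
  x1: GS value = (-11 - (-2)·-2.000) / (6) = -2.500;  x1 ← (1−ω)·-2.000 + ω·-2.500 = -2.600
  x2: GS value = (-3 - (-3)·-2.600) / (6) = -1.800;  x2 ← (1−ω)·-2.000 + ω·-1.800 = -1.760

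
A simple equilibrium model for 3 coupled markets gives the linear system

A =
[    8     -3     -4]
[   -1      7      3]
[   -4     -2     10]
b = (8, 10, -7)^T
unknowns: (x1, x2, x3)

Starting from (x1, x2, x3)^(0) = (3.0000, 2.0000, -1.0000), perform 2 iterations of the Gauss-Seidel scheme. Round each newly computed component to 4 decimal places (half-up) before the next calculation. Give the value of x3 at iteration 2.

0.3681

Iteration 1:
  x1 = (8 - (-3)·2.0000 - (-4)·-1.0000) / (8) = 1.2500
  x2 = (10 - (-1)·1.2500 - (3)·-1.0000) / (7) = 2.0357
  x3 = (-7 - (-4)·1.2500 - (-2)·2.0357) / (10) = 0.2071
Iteration 2:
  x1 = (8 - (-3)·2.0357 - (-4)·0.2071) / (8) = 1.8669
  x2 = (10 - (-1)·1.8669 - (3)·0.2071) / (7) = 1.6065
  x3 = (-7 - (-4)·1.8669 - (-2)·1.6065) / (10) = 0.3681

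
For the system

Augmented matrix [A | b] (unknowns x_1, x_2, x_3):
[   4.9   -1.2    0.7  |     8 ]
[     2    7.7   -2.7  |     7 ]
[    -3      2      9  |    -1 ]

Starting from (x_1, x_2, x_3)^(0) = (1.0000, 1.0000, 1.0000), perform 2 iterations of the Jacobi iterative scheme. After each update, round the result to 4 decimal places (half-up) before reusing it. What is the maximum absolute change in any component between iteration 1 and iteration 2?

0.5415

Iteration 1:
  x_1 = (8 - (-1.2)·1.0000 - (0.7)·1.0000) / (4.9) = 1.7347
  x_2 = (7 - (2)·1.0000 - (-2.7)·1.0000) / (7.7) = 1.0000
  x_3 = (-1 - (-3)·1.0000 - (2)·1.0000) / (9) = 0.0000
Iteration 2:
  x_1 = (8 - (-1.2)·1.0000 - (0.7)·0.0000) / (4.9) = 1.8776
  x_2 = (7 - (2)·1.7347 - (-2.7)·0.0000) / (7.7) = 0.4585
  x_3 = (-1 - (-3)·1.7347 - (2)·1.0000) / (9) = 0.2449
Change: (0.1429, -0.5415, 0.2449) → max |·| = 0.5415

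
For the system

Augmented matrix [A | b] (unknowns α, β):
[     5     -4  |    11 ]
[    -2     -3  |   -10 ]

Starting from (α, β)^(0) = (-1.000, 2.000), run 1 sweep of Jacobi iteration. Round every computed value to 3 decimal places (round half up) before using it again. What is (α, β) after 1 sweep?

Iteration 1:
  α = (11 - (-4)·2.000) / (5) = 3.800
  β = (-10 - (-2)·-1.000) / (-3) = 4.000

(3.800, 4.000)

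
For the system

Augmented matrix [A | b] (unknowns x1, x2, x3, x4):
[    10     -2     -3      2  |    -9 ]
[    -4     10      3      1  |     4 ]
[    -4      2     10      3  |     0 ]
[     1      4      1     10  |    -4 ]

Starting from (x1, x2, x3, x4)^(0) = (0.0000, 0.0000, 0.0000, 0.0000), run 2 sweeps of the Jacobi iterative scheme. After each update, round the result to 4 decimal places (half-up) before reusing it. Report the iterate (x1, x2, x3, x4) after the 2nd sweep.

(-0.7400, 0.0800, -0.3200, -0.4700)

Iteration 1:
  x1 = (-9 - (-2)·0.0000 - (-3)·0.0000 - (2)·0.0000) / (10) = -0.9000
  x2 = (4 - (-4)·0.0000 - (3)·0.0000 - (1)·0.0000) / (10) = 0.4000
  x3 = (0 - (-4)·0.0000 - (2)·0.0000 - (3)·0.0000) / (10) = 0.0000
  x4 = (-4 - (1)·0.0000 - (4)·0.0000 - (1)·0.0000) / (10) = -0.4000
Iteration 2:
  x1 = (-9 - (-2)·0.4000 - (-3)·0.0000 - (2)·-0.4000) / (10) = -0.7400
  x2 = (4 - (-4)·-0.9000 - (3)·0.0000 - (1)·-0.4000) / (10) = 0.0800
  x3 = (0 - (-4)·-0.9000 - (2)·0.4000 - (3)·-0.4000) / (10) = -0.3200
  x4 = (-4 - (1)·-0.9000 - (4)·0.4000 - (1)·0.0000) / (10) = -0.4700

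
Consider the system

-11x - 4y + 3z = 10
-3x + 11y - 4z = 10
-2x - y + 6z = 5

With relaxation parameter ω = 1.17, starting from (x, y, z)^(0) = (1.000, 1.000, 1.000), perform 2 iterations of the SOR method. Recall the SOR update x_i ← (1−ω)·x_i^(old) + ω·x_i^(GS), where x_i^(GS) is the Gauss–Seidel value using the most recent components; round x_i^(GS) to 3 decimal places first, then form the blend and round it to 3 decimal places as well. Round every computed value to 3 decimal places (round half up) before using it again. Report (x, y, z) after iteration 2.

(-1.070, 0.765, 0.629)

Iteration 1:
  x: GS value = (10 - (-4)·1.000 - (3)·1.000) / (-11) = -1.000;  x ← (1−ω)·1.000 + ω·-1.000 = -1.340
  y: GS value = (10 - (-3)·-1.340 - (-4)·1.000) / (11) = 0.907;  y ← (1−ω)·1.000 + ω·0.907 = 0.891
  z: GS value = (5 - (-2)·-1.340 - (-1)·0.891) / (6) = 0.535;  z ← (1−ω)·1.000 + ω·0.535 = 0.456
Iteration 2:
  x: GS value = (10 - (-4)·0.891 - (3)·0.456) / (-11) = -1.109;  x ← (1−ω)·-1.340 + ω·-1.109 = -1.070
  y: GS value = (10 - (-3)·-1.070 - (-4)·0.456) / (11) = 0.783;  y ← (1−ω)·0.891 + ω·0.783 = 0.765
  z: GS value = (5 - (-2)·-1.070 - (-1)·0.765) / (6) = 0.604;  z ← (1−ω)·0.456 + ω·0.604 = 0.629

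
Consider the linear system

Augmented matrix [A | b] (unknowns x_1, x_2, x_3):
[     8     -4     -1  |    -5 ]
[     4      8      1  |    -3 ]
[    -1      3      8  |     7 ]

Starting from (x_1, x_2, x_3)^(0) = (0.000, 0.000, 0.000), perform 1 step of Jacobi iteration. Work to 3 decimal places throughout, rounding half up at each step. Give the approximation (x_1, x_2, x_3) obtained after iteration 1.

Iteration 1:
  x_1 = (-5 - (-4)·0.000 - (-1)·0.000) / (8) = -0.625
  x_2 = (-3 - (4)·0.000 - (1)·0.000) / (8) = -0.375
  x_3 = (7 - (-1)·0.000 - (3)·0.000) / (8) = 0.875

(-0.625, -0.375, 0.875)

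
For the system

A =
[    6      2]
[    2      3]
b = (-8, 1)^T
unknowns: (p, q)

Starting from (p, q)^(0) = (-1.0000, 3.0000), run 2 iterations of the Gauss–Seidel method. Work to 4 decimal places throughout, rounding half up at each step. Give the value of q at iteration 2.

1.6420

Iteration 1:
  p = (-8 - (2)·3.0000) / (6) = -2.3333
  q = (1 - (2)·-2.3333) / (3) = 1.8889
Iteration 2:
  p = (-8 - (2)·1.8889) / (6) = -1.9630
  q = (1 - (2)·-1.9630) / (3) = 1.6420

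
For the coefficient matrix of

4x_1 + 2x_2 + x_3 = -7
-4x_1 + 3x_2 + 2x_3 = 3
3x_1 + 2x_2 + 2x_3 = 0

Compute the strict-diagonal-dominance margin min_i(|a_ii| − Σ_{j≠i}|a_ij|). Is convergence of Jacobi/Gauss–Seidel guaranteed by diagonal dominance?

row 1: |4| − (2+1) = 1
row 2: |3| − (4+2) = -3
row 3: |2| − (3+2) = -3
minimum over rows = -3 → not strictly diagonally dominant

-3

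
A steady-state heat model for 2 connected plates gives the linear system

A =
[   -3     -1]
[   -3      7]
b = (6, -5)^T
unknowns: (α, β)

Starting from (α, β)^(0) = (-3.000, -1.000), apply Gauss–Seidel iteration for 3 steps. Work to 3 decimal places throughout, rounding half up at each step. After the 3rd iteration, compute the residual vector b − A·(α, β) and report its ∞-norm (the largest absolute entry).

Iteration 1:
  α = (6 - (-1)·-1.000) / (-3) = -1.667
  β = (-5 - (-3)·-1.667) / (7) = -1.429
Iteration 2:
  α = (6 - (-1)·-1.429) / (-3) = -1.524
  β = (-5 - (-3)·-1.524) / (7) = -1.367
Iteration 3:
  α = (6 - (-1)·-1.367) / (-3) = -1.544
  β = (-5 - (-3)·-1.544) / (7) = -1.376
Residual b − A·x = (-0.008, 0.000); ∞-norm = 0.008

0.008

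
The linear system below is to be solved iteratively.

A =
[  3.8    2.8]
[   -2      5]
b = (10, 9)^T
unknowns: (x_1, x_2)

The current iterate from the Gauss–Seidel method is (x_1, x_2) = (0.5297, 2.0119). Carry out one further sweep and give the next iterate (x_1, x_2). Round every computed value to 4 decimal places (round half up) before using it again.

(1.1491, 2.2596)

One sweep:
  x_1 = (10 - (2.8)·2.0119) / (3.8) = 1.1491
  x_2 = (9 - (-2)·1.1491) / (5) = 2.2596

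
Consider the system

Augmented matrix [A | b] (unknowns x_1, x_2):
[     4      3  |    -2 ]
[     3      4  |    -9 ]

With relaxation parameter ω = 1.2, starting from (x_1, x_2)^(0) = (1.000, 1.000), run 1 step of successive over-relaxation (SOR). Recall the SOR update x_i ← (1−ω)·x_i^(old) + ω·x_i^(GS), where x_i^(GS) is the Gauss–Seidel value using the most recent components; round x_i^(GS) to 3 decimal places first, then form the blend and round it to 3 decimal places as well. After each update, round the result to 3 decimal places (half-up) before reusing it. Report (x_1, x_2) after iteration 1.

(-1.700, -1.370)

Iteration 1:
  x_1: GS value = (-2 - (3)·1.000) / (4) = -1.250;  x_1 ← (1−ω)·1.000 + ω·-1.250 = -1.700
  x_2: GS value = (-9 - (3)·-1.700) / (4) = -0.975;  x_2 ← (1−ω)·1.000 + ω·-0.975 = -1.370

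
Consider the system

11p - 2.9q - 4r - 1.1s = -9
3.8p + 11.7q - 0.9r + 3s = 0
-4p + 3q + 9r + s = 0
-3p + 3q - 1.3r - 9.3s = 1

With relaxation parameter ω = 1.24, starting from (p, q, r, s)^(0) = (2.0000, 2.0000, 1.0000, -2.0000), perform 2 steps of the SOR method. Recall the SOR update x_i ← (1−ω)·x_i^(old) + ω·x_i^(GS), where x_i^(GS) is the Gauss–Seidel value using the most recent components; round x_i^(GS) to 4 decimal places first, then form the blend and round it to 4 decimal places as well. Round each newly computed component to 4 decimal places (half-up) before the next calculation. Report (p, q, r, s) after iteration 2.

Iteration 1:
  p: GS value = (-9 - (-2.9)·2.0000 - (-4)·1.0000 - (-1.1)·-2.0000) / (11) = -0.1273;  p ← (1−ω)·2.0000 + ω·-0.1273 = -0.6379
  q: GS value = (0 - (3.8)·-0.6379 - (-0.9)·1.0000 - (3)·-2.0000) / (11.7) = 0.7969;  q ← (1−ω)·2.0000 + ω·0.7969 = 0.5082
  r: GS value = (0 - (-4)·-0.6379 - (3)·0.5082 - (1)·-2.0000) / (9) = -0.2307;  r ← (1−ω)·1.0000 + ω·-0.2307 = -0.5261
  s: GS value = (1 - (-3)·-0.6379 - (3)·0.5082 - (-1.3)·-0.5261) / (-9.3) = 0.3357;  s ← (1−ω)·-2.0000 + ω·0.3357 = 0.8963
Iteration 2:
  p: GS value = (-9 - (-2.9)·0.5082 - (-4)·-0.5261 - (-1.1)·0.8963) / (11) = -0.7859;  p ← (1−ω)·-0.6379 + ω·-0.7859 = -0.8214
  q: GS value = (0 - (3.8)·-0.8214 - (-0.9)·-0.5261 - (3)·0.8963) / (11.7) = -0.0035;  q ← (1−ω)·0.5082 + ω·-0.0035 = -0.1263
  r: GS value = (0 - (-4)·-0.8214 - (3)·-0.1263 - (1)·0.8963) / (9) = -0.4226;  r ← (1−ω)·-0.5261 + ω·-0.4226 = -0.3978
  s: GS value = (1 - (-3)·-0.8214 - (3)·-0.1263 - (-1.3)·-0.3978) / (-9.3) = 0.1723;  s ← (1−ω)·0.8963 + ω·0.1723 = -0.0015

(-0.8214, -0.1263, -0.3978, -0.0015)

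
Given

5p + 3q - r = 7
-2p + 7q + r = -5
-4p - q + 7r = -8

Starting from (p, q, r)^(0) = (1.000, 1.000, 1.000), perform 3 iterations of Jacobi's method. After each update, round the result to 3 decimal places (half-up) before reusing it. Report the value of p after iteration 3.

Iteration 1:
  p = (7 - (3)·1.000 - (-1)·1.000) / (5) = 1.000
  q = (-5 - (-2)·1.000 - (1)·1.000) / (7) = -0.571
  r = (-8 - (-4)·1.000 - (-1)·1.000) / (7) = -0.429
Iteration 2:
  p = (7 - (3)·-0.571 - (-1)·-0.429) / (5) = 1.657
  q = (-5 - (-2)·1.000 - (1)·-0.429) / (7) = -0.367
  r = (-8 - (-4)·1.000 - (-1)·-0.571) / (7) = -0.653
Iteration 3:
  p = (7 - (3)·-0.367 - (-1)·-0.653) / (5) = 1.490
  q = (-5 - (-2)·1.657 - (1)·-0.653) / (7) = -0.148
  r = (-8 - (-4)·1.657 - (-1)·-0.367) / (7) = -0.248

1.490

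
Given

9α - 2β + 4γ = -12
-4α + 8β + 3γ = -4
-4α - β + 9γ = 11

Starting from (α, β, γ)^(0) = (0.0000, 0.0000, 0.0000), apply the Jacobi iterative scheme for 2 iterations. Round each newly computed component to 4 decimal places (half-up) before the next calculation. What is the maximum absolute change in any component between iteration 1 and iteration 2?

1.1250

Iteration 1:
  α = (-12 - (-2)·0.0000 - (4)·0.0000) / (9) = -1.3333
  β = (-4 - (-4)·0.0000 - (3)·0.0000) / (8) = -0.5000
  γ = (11 - (-4)·0.0000 - (-1)·0.0000) / (9) = 1.2222
Iteration 2:
  α = (-12 - (-2)·-0.5000 - (4)·1.2222) / (9) = -1.9876
  β = (-4 - (-4)·-1.3333 - (3)·1.2222) / (8) = -1.6250
  γ = (11 - (-4)·-1.3333 - (-1)·-0.5000) / (9) = 0.5741
Change: (-0.6543, -1.1250, -0.6481) → max |·| = 1.1250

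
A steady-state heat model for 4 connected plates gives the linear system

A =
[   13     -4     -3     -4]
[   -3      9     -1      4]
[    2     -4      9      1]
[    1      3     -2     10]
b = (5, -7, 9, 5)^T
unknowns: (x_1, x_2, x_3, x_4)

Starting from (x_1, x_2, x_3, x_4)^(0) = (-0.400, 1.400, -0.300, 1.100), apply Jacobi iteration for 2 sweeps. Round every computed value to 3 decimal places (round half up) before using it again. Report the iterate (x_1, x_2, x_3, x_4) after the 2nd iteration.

(0.329, -0.266, 0.115, 1.139)

Iteration 1:
  x_1 = (5 - (-4)·1.400 - (-3)·-0.300 - (-4)·1.100) / (13) = 1.085
  x_2 = (-7 - (-3)·-0.400 - (-1)·-0.300 - (4)·1.100) / (9) = -1.433
  x_3 = (9 - (2)·-0.400 - (-4)·1.400 - (1)·1.100) / (9) = 1.589
  x_4 = (5 - (1)·-0.400 - (3)·1.400 - (-2)·-0.300) / (10) = 0.060
Iteration 2:
  x_1 = (5 - (-4)·-1.433 - (-3)·1.589 - (-4)·0.060) / (13) = 0.329
  x_2 = (-7 - (-3)·1.085 - (-1)·1.589 - (4)·0.060) / (9) = -0.266
  x_3 = (9 - (2)·1.085 - (-4)·-1.433 - (1)·0.060) / (9) = 0.115
  x_4 = (5 - (1)·1.085 - (3)·-1.433 - (-2)·1.589) / (10) = 1.139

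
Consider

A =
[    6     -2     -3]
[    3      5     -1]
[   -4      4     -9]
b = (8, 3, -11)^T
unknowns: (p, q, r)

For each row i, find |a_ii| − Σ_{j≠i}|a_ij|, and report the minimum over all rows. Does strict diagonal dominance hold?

1

row 1: |6| − (2+3) = 1
row 2: |5| − (3+1) = 1
row 3: |-9| − (4+4) = 1
minimum over rows = 1 → strictly diagonally dominant (convergence guaranteed)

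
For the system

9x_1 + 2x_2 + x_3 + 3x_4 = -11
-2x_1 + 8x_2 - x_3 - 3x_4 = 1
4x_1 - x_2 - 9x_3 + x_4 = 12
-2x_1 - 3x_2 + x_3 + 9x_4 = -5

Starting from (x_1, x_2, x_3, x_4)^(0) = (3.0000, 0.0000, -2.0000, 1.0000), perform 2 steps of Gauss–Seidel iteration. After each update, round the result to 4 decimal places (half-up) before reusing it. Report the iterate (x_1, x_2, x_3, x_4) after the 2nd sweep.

(-0.7768, -0.5495, -1.6930, -0.7232)

Iteration 1:
  x_1 = (-11 - (2)·0.0000 - (1)·-2.0000 - (3)·1.0000) / (9) = -1.3333
  x_2 = (1 - (-2)·-1.3333 - (-1)·-2.0000 - (-3)·1.0000) / (8) = -0.0833
  x_3 = (12 - (4)·-1.3333 - (-1)·-0.0833 - (1)·1.0000) / (-9) = -1.8055
  x_4 = (-5 - (-2)·-1.3333 - (-3)·-0.0833 - (1)·-1.8055) / (9) = -0.6790
Iteration 2:
  x_1 = (-11 - (2)·-0.0833 - (1)·-1.8055 - (3)·-0.6790) / (9) = -0.7768
  x_2 = (1 - (-2)·-0.7768 - (-1)·-1.8055 - (-3)·-0.6790) / (8) = -0.5495
  x_3 = (12 - (4)·-0.7768 - (-1)·-0.5495 - (1)·-0.6790) / (-9) = -1.6930
  x_4 = (-5 - (-2)·-0.7768 - (-3)·-0.5495 - (1)·-1.6930) / (9) = -0.7232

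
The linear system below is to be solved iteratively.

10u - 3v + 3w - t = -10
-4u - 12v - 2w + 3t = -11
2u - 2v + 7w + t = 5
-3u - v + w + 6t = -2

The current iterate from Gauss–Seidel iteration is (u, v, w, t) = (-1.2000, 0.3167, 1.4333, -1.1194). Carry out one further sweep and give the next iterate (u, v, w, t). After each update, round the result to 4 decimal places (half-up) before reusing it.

(-1.4469, 0.8802, 1.5391, -1.1666)

One sweep:
  u = (-10 - (-3)·0.3167 - (3)·1.4333 - (-1)·-1.1194) / (10) = -1.4469
  v = (-11 - (-4)·-1.4469 - (-2)·1.4333 - (3)·-1.1194) / (-12) = 0.8802
  w = (5 - (2)·-1.4469 - (-2)·0.8802 - (1)·-1.1194) / (7) = 1.5391
  t = (-2 - (-3)·-1.4469 - (-1)·0.8802 - (1)·1.5391) / (6) = -1.1666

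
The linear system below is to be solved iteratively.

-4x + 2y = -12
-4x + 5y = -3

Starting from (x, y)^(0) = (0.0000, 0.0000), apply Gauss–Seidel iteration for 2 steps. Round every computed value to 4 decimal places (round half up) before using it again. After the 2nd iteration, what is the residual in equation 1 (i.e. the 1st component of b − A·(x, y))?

Iteration 1:
  x = (-12 - (2)·0.0000) / (-4) = 3.0000
  y = (-3 - (-4)·3.0000) / (5) = 1.8000
Iteration 2:
  x = (-12 - (2)·1.8000) / (-4) = 3.9000
  y = (-3 - (-4)·3.9000) / (5) = 2.5200
Residual b − A·x = (-1.4400, 0.0000)

-1.4400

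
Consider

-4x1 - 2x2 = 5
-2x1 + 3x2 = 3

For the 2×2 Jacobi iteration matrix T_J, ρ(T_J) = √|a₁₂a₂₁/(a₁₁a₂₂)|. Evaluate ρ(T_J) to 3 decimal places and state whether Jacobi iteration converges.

a₁₂a₂₁/(a₁₁a₂₂) = (-2)·(-2) / ((-4)·(3)) = -0.333333
ρ = √|-0.333333| = √0.333333 = 0.577
ρ < 1, so Jacobi converges

0.577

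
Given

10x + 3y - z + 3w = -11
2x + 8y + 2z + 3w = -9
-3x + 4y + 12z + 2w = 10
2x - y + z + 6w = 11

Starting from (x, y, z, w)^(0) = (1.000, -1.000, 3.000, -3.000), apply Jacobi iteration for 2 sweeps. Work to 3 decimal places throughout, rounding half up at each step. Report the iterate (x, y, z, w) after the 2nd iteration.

(-0.858, -2.017, 1.128, 1.214)

Iteration 1:
  x = (-11 - (3)·-1.000 - (-1)·3.000 - (3)·-3.000) / (10) = 0.400
  y = (-9 - (2)·1.000 - (2)·3.000 - (3)·-3.000) / (8) = -1.000
  z = (10 - (-3)·1.000 - (4)·-1.000 - (2)·-3.000) / (12) = 1.917
  w = (11 - (2)·1.000 - (-1)·-1.000 - (1)·3.000) / (6) = 0.833
Iteration 2:
  x = (-11 - (3)·-1.000 - (-1)·1.917 - (3)·0.833) / (10) = -0.858
  y = (-9 - (2)·0.400 - (2)·1.917 - (3)·0.833) / (8) = -2.017
  z = (10 - (-3)·0.400 - (4)·-1.000 - (2)·0.833) / (12) = 1.128
  w = (11 - (2)·0.400 - (-1)·-1.000 - (1)·1.917) / (6) = 1.214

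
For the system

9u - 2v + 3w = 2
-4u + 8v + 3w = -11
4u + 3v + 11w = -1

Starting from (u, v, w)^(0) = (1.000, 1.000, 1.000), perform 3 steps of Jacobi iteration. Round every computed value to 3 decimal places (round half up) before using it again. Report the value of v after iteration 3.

-1.360

Iteration 1:
  u = (2 - (-2)·1.000 - (3)·1.000) / (9) = 0.111
  v = (-11 - (-4)·1.000 - (3)·1.000) / (8) = -1.250
  w = (-1 - (4)·1.000 - (3)·1.000) / (11) = -0.727
Iteration 2:
  u = (2 - (-2)·-1.250 - (3)·-0.727) / (9) = 0.187
  v = (-11 - (-4)·0.111 - (3)·-0.727) / (8) = -1.047
  w = (-1 - (4)·0.111 - (3)·-1.250) / (11) = 0.210
Iteration 3:
  u = (2 - (-2)·-1.047 - (3)·0.210) / (9) = -0.080
  v = (-11 - (-4)·0.187 - (3)·0.210) / (8) = -1.360
  w = (-1 - (4)·0.187 - (3)·-1.047) / (11) = 0.127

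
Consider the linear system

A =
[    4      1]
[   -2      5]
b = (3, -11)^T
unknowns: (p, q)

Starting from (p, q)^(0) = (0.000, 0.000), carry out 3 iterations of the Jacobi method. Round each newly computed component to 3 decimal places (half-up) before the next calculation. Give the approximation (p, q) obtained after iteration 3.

Iteration 1:
  p = (3 - (1)·0.000) / (4) = 0.750
  q = (-11 - (-2)·0.000) / (5) = -2.200
Iteration 2:
  p = (3 - (1)·-2.200) / (4) = 1.300
  q = (-11 - (-2)·0.750) / (5) = -1.900
Iteration 3:
  p = (3 - (1)·-1.900) / (4) = 1.225
  q = (-11 - (-2)·1.300) / (5) = -1.680

(1.225, -1.680)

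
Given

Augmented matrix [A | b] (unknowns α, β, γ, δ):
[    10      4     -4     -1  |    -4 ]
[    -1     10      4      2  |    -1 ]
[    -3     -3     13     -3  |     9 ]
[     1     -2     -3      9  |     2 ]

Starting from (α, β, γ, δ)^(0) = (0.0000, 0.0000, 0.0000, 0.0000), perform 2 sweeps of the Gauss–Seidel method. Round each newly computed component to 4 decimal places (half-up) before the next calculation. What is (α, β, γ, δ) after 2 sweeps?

Iteration 1:
  α = (-4 - (4)·0.0000 - (-4)·0.0000 - (-1)·0.0000) / (10) = -0.4000
  β = (-1 - (-1)·-0.4000 - (4)·0.0000 - (2)·0.0000) / (10) = -0.1400
  γ = (9 - (-3)·-0.4000 - (-3)·-0.1400 - (-3)·0.0000) / (13) = 0.5677
  δ = (2 - (1)·-0.4000 - (-2)·-0.1400 - (-3)·0.5677) / (9) = 0.4248
Iteration 2:
  α = (-4 - (4)·-0.1400 - (-4)·0.5677 - (-1)·0.4248) / (10) = -0.0744
  β = (-1 - (-1)·-0.0744 - (4)·0.5677 - (2)·0.4248) / (10) = -0.4195
  γ = (9 - (-3)·-0.0744 - (-3)·-0.4195 - (-3)·0.4248) / (13) = 0.6764
  δ = (2 - (1)·-0.0744 - (-2)·-0.4195 - (-3)·0.6764) / (9) = 0.3627

(-0.0744, -0.4195, 0.6764, 0.3627)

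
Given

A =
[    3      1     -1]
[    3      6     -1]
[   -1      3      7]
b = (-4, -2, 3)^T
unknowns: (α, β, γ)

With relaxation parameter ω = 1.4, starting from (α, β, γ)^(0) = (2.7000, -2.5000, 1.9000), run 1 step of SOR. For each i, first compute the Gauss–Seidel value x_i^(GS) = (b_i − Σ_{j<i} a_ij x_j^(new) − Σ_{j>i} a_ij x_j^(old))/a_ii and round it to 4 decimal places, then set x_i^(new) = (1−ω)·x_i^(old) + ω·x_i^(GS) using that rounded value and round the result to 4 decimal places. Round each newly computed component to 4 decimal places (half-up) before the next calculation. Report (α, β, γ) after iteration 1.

(-0.8934, 1.6020, -1.2998)

Iteration 1:
  α: GS value = (-4 - (1)·-2.5000 - (-1)·1.9000) / (3) = 0.1333;  α ← (1−ω)·2.7000 + ω·0.1333 = -0.8934
  β: GS value = (-2 - (3)·-0.8934 - (-1)·1.9000) / (6) = 0.4300;  β ← (1−ω)·-2.5000 + ω·0.4300 = 1.6020
  γ: GS value = (3 - (-1)·-0.8934 - (3)·1.6020) / (7) = -0.3856;  γ ← (1−ω)·1.9000 + ω·-0.3856 = -1.2998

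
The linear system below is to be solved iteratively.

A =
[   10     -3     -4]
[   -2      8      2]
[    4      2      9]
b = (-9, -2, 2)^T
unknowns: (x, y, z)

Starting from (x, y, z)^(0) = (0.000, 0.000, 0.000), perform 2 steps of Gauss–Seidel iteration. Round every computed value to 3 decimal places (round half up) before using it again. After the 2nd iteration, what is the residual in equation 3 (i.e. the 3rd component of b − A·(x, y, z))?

Iteration 1:
  x = (-9 - (-3)·0.000 - (-4)·0.000) / (10) = -0.900
  y = (-2 - (-2)·-0.900 - (2)·0.000) / (8) = -0.475
  z = (2 - (4)·-0.900 - (2)·-0.475) / (9) = 0.728
Iteration 2:
  x = (-9 - (-3)·-0.475 - (-4)·0.728) / (10) = -0.751
  y = (-2 - (-2)·-0.751 - (2)·0.728) / (8) = -0.620
  z = (2 - (4)·-0.751 - (2)·-0.620) / (9) = 0.694
Residual b − A·x = (-0.574, 0.070, -0.002)

-0.002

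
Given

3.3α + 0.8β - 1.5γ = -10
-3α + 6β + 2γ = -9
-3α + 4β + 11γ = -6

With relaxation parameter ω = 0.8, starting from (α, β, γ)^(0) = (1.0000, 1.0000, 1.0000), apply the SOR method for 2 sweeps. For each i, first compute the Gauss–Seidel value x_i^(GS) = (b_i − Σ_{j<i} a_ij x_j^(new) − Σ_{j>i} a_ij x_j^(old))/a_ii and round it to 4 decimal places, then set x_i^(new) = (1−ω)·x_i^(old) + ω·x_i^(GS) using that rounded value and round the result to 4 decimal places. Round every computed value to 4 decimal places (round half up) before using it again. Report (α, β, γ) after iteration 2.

(-2.4581, -2.5804, -0.2374)

Iteration 1:
  α: GS value = (-10 - (0.8)·1.0000 - (-1.5)·1.0000) / (3.3) = -2.8182;  α ← (1−ω)·1.0000 + ω·-2.8182 = -2.0546
  β: GS value = (-9 - (-3)·-2.0546 - (2)·1.0000) / (6) = -2.8606;  β ← (1−ω)·1.0000 + ω·-2.8606 = -2.0885
  γ: GS value = (-6 - (-3)·-2.0546 - (4)·-2.0885) / (11) = -0.3463;  γ ← (1−ω)·1.0000 + ω·-0.3463 = -0.0770
Iteration 2:
  α: GS value = (-10 - (0.8)·-2.0885 - (-1.5)·-0.0770) / (3.3) = -2.5590;  α ← (1−ω)·-2.0546 + ω·-2.5590 = -2.4581
  β: GS value = (-9 - (-3)·-2.4581 - (2)·-0.0770) / (6) = -2.7034;  β ← (1−ω)·-2.0885 + ω·-2.7034 = -2.5804
  γ: GS value = (-6 - (-3)·-2.4581 - (4)·-2.5804) / (11) = -0.2775;  γ ← (1−ω)·-0.0770 + ω·-0.2775 = -0.2374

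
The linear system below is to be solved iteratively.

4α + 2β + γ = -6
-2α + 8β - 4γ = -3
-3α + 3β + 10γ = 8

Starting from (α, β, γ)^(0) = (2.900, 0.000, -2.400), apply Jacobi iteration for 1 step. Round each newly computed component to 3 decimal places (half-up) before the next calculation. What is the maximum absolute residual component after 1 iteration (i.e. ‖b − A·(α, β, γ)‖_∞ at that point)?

8.850

Iteration 1:
  α = (-6 - (2)·0.000 - (1)·-2.400) / (4) = -0.900
  β = (-3 - (-2)·2.900 - (-4)·-2.400) / (8) = -0.850
  γ = (8 - (-3)·2.900 - (3)·0.000) / (10) = 1.670
Residual b − A·x = (-2.370, 8.680, -8.850); ∞-norm = 8.850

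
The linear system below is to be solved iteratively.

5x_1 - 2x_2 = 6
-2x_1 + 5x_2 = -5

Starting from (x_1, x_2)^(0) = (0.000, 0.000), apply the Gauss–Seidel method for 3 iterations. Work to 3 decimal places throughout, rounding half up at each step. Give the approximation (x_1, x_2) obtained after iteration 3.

Iteration 1:
  x_1 = (6 - (-2)·0.000) / (5) = 1.200
  x_2 = (-5 - (-2)·1.200) / (5) = -0.520
Iteration 2:
  x_1 = (6 - (-2)·-0.520) / (5) = 0.992
  x_2 = (-5 - (-2)·0.992) / (5) = -0.603
Iteration 3:
  x_1 = (6 - (-2)·-0.603) / (5) = 0.959
  x_2 = (-5 - (-2)·0.959) / (5) = -0.616

(0.959, -0.616)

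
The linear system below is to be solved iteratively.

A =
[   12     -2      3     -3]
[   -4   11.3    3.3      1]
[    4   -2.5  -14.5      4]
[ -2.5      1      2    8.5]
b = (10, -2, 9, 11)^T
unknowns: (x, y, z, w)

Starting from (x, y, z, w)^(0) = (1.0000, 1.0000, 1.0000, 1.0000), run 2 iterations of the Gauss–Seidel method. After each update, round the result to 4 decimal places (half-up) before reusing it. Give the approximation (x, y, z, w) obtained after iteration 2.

(1.2129, 0.1189, 0.1404, 1.6038)

Iteration 1:
  x = (10 - (-2)·1.0000 - (3)·1.0000 - (-3)·1.0000) / (12) = 1.0000
  y = (-2 - (-4)·1.0000 - (3.3)·1.0000 - (1)·1.0000) / (11.3) = -0.2035
  z = (9 - (4)·1.0000 - (-2.5)·-0.2035 - (4)·1.0000) / (-14.5) = -0.0339
  w = (11 - (-2.5)·1.0000 - (1)·-0.2035 - (2)·-0.0339) / (8.5) = 1.6202
Iteration 2:
  x = (10 - (-2)·-0.2035 - (3)·-0.0339 - (-3)·1.6202) / (12) = 1.2129
  y = (-2 - (-4)·1.2129 - (3.3)·-0.0339 - (1)·1.6202) / (11.3) = 0.1189
  z = (9 - (4)·1.2129 - (-2.5)·0.1189 - (4)·1.6202) / (-14.5) = 0.1404
  w = (11 - (-2.5)·1.2129 - (1)·0.1189 - (2)·0.1404) / (8.5) = 1.6038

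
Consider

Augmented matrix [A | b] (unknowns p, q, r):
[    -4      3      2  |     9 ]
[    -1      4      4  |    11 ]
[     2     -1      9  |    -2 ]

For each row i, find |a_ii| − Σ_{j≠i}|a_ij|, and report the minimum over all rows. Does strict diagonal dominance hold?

-1

row 1: |-4| − (3+2) = -1
row 2: |4| − (1+4) = -1
row 3: |9| − (2+1) = 6
minimum over rows = -1 → not strictly diagonally dominant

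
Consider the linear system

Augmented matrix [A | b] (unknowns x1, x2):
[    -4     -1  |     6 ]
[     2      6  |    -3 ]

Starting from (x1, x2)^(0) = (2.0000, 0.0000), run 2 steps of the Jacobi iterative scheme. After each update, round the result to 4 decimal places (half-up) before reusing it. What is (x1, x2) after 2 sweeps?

Iteration 1:
  x1 = (6 - (-1)·0.0000) / (-4) = -1.5000
  x2 = (-3 - (2)·2.0000) / (6) = -1.1667
Iteration 2:
  x1 = (6 - (-1)·-1.1667) / (-4) = -1.2083
  x2 = (-3 - (2)·-1.5000) / (6) = 0.0000

(-1.2083, 0.0000)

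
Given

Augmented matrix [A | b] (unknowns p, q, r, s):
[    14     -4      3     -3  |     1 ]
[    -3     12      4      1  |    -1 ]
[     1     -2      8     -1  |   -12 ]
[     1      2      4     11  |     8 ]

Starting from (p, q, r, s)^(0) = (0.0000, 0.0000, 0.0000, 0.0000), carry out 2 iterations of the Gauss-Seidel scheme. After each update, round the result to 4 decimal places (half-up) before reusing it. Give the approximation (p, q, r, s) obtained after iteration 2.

(0.6554, 0.4817, -1.3006, 1.0531)

Iteration 1:
  p = (1 - (-4)·0.0000 - (3)·0.0000 - (-3)·0.0000) / (14) = 0.0714
  q = (-1 - (-3)·0.0714 - (4)·0.0000 - (1)·0.0000) / (12) = -0.0655
  r = (-12 - (1)·0.0714 - (-2)·-0.0655 - (-1)·0.0000) / (8) = -1.5253
  s = (8 - (1)·0.0714 - (2)·-0.0655 - (4)·-1.5253) / (11) = 1.2873
Iteration 2:
  p = (1 - (-4)·-0.0655 - (3)·-1.5253 - (-3)·1.2873) / (14) = 0.6554
  q = (-1 - (-3)·0.6554 - (4)·-1.5253 - (1)·1.2873) / (12) = 0.4817
  r = (-12 - (1)·0.6554 - (-2)·0.4817 - (-1)·1.2873) / (8) = -1.3006
  s = (8 - (1)·0.6554 - (2)·0.4817 - (4)·-1.3006) / (11) = 1.0531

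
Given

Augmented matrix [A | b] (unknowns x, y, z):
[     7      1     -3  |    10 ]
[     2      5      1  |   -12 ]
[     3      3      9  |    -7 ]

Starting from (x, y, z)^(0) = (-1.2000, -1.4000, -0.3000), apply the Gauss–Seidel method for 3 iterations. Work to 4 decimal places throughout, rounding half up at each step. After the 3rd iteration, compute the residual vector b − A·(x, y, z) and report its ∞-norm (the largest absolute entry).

0.0165

Iteration 1:
  x = (10 - (1)·-1.4000 - (-3)·-0.3000) / (7) = 1.5000
  y = (-12 - (2)·1.5000 - (1)·-0.3000) / (5) = -2.9400
  z = (-7 - (3)·1.5000 - (3)·-2.9400) / (9) = -0.2978
Iteration 2:
  x = (10 - (1)·-2.9400 - (-3)·-0.2978) / (7) = 1.7209
  y = (-12 - (2)·1.7209 - (1)·-0.2978) / (5) = -3.0288
  z = (-7 - (3)·1.7209 - (3)·-3.0288) / (9) = -0.3418
Iteration 3:
  x = (10 - (1)·-3.0288 - (-3)·-0.3418) / (7) = 1.7148
  y = (-12 - (2)·1.7148 - (1)·-0.3418) / (5) = -3.0176
  z = (-7 - (3)·1.7148 - (3)·-3.0176) / (9) = -0.3435
Residual b − A·x = (-0.0165, 0.0019, -0.0001); ∞-norm = 0.0165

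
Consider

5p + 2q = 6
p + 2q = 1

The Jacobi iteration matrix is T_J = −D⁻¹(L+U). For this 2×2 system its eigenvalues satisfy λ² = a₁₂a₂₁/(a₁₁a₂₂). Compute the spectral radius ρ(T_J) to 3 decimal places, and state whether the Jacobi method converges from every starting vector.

a₁₂a₂₁/(a₁₁a₂₂) = (2)·(1) / ((5)·(2)) = 0.200000
ρ = √|0.200000| = √0.200000 = 0.447
ρ < 1, so Jacobi converges

0.447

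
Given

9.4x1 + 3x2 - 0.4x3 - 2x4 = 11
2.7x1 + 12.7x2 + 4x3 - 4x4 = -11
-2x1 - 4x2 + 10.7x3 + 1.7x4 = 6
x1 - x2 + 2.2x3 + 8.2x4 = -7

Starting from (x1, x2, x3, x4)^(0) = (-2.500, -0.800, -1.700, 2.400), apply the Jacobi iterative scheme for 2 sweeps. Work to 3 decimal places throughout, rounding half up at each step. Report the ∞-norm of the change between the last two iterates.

Iteration 1:
  x1 = (11 - (3)·-0.800 - (-0.4)·-1.700 - (-2)·2.400) / (9.4) = 1.864
  x2 = (-11 - (2.7)·-2.500 - (4)·-1.700 - (-4)·2.400) / (12.7) = 0.957
  x3 = (6 - (-2)·-2.500 - (-4)·-0.800 - (1.7)·2.400) / (10.7) = -0.587
  x4 = (-7 - (1)·-2.500 - (-1)·-0.800 - (2.2)·-1.700) / (8.2) = -0.190
Iteration 2:
  x1 = (11 - (3)·0.957 - (-0.4)·-0.587 - (-2)·-0.190) / (9.4) = 0.799
  x2 = (-11 - (2.7)·1.864 - (4)·-0.587 - (-4)·-0.190) / (12.7) = -1.137
  x3 = (6 - (-2)·1.864 - (-4)·0.957 - (1.7)·-0.190) / (10.7) = 1.297
  x4 = (-7 - (1)·1.864 - (-1)·0.957 - (2.2)·-0.587) / (8.2) = -0.807
Change: (-1.065, -2.094, 1.884, -0.617) → max |·| = 2.094

2.094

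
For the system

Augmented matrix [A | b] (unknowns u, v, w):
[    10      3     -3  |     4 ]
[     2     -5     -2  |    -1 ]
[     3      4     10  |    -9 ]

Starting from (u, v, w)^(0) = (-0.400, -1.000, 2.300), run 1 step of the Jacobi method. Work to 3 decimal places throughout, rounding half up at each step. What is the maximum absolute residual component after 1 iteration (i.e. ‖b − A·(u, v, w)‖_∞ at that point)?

8.940

Iteration 1:
  u = (4 - (3)·-1.000 - (-3)·2.300) / (10) = 1.390
  v = (-1 - (2)·-0.400 - (-2)·2.300) / (-5) = -0.880
  w = (-9 - (3)·-0.400 - (4)·-1.000) / (10) = -0.380
Residual b − A·x = (-8.400, -8.940, -5.850); ∞-norm = 8.940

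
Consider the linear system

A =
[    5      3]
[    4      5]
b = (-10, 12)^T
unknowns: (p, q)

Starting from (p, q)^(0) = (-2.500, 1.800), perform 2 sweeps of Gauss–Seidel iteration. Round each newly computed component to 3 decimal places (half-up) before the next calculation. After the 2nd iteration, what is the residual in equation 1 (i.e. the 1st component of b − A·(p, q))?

Iteration 1:
  p = (-10 - (3)·1.800) / (5) = -3.080
  q = (12 - (4)·-3.080) / (5) = 4.864
Iteration 2:
  p = (-10 - (3)·4.864) / (5) = -4.918
  q = (12 - (4)·-4.918) / (5) = 6.334
Residual b − A·x = (-4.412, 0.002)

-4.412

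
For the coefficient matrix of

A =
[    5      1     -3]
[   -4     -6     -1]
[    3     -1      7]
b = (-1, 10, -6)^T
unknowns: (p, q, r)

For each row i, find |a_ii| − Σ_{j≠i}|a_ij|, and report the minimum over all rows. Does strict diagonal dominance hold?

row 1: |5| − (1+3) = 1
row 2: |-6| − (4+1) = 1
row 3: |7| − (3+1) = 3
minimum over rows = 1 → strictly diagonally dominant (convergence guaranteed)

1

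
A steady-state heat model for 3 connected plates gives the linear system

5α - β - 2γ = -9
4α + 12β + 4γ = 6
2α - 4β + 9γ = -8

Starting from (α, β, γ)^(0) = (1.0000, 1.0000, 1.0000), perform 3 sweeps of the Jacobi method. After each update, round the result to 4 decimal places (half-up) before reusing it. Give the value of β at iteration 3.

Iteration 1:
  α = (-9 - (-1)·1.0000 - (-2)·1.0000) / (5) = -1.2000
  β = (6 - (4)·1.0000 - (4)·1.0000) / (12) = -0.1667
  γ = (-8 - (2)·1.0000 - (-4)·1.0000) / (9) = -0.6667
Iteration 2:
  α = (-9 - (-1)·-0.1667 - (-2)·-0.6667) / (5) = -2.1000
  β = (6 - (4)·-1.2000 - (4)·-0.6667) / (12) = 1.1222
  γ = (-8 - (2)·-1.2000 - (-4)·-0.1667) / (9) = -0.6963
Iteration 3:
  α = (-9 - (-1)·1.1222 - (-2)·-0.6963) / (5) = -1.8541
  β = (6 - (4)·-2.1000 - (4)·-0.6963) / (12) = 1.4321
  γ = (-8 - (2)·-2.1000 - (-4)·1.1222) / (9) = 0.0765

1.4321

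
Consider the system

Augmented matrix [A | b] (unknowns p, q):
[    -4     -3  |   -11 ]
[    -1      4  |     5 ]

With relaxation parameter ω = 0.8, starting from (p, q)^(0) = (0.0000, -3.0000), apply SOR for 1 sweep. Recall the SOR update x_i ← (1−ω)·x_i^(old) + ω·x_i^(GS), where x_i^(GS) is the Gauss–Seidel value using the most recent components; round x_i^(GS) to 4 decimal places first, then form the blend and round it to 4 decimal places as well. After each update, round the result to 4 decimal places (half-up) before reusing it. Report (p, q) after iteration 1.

(4.0000, 1.2000)

Iteration 1:
  p: GS value = (-11 - (-3)·-3.0000) / (-4) = 5.0000;  p ← (1−ω)·0.0000 + ω·5.0000 = 4.0000
  q: GS value = (5 - (-1)·4.0000) / (4) = 2.2500;  q ← (1−ω)·-3.0000 + ω·2.2500 = 1.2000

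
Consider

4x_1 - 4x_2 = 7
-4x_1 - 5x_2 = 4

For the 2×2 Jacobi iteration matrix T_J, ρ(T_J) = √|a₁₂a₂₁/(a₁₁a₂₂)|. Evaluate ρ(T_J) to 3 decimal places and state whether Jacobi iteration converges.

a₁₂a₂₁/(a₁₁a₂₂) = (-4)·(-4) / ((4)·(-5)) = -0.800000
ρ = √|-0.800000| = √0.800000 = 0.894
ρ < 1, so Jacobi converges

0.894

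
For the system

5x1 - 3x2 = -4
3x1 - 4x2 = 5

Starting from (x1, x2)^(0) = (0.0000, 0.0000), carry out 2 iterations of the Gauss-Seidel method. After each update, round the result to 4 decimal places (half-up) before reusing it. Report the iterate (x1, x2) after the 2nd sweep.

Iteration 1:
  x1 = (-4 - (-3)·0.0000) / (5) = -0.8000
  x2 = (5 - (3)·-0.8000) / (-4) = -1.8500
Iteration 2:
  x1 = (-4 - (-3)·-1.8500) / (5) = -1.9100
  x2 = (5 - (3)·-1.9100) / (-4) = -2.6825

(-1.9100, -2.6825)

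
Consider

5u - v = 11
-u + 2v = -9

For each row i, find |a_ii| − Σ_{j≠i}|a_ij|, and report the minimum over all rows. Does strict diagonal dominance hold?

row 1: |5| − (1) = 4
row 2: |2| − (1) = 1
minimum over rows = 1 → strictly diagonally dominant (convergence guaranteed)

1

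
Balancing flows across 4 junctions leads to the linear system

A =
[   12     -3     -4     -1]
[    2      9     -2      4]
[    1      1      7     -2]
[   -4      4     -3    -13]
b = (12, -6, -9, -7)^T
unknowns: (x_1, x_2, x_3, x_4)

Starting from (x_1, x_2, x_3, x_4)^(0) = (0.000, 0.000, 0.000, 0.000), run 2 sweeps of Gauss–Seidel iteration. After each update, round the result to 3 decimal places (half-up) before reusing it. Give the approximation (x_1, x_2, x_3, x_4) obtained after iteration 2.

(0.365, -1.152, -1.100, 0.326)

Iteration 1:
  x_1 = (12 - (-3)·0.000 - (-4)·0.000 - (-1)·0.000) / (12) = 1.000
  x_2 = (-6 - (2)·1.000 - (-2)·0.000 - (4)·0.000) / (9) = -0.889
  x_3 = (-9 - (1)·1.000 - (1)·-0.889 - (-2)·0.000) / (7) = -1.302
  x_4 = (-7 - (-4)·1.000 - (4)·-0.889 - (-3)·-1.302) / (-13) = 0.258
Iteration 2:
  x_1 = (12 - (-3)·-0.889 - (-4)·-1.302 - (-1)·0.258) / (12) = 0.365
  x_2 = (-6 - (2)·0.365 - (-2)·-1.302 - (4)·0.258) / (9) = -1.152
  x_3 = (-9 - (1)·0.365 - (1)·-1.152 - (-2)·0.258) / (7) = -1.100
  x_4 = (-7 - (-4)·0.365 - (4)·-1.152 - (-3)·-1.100) / (-13) = 0.326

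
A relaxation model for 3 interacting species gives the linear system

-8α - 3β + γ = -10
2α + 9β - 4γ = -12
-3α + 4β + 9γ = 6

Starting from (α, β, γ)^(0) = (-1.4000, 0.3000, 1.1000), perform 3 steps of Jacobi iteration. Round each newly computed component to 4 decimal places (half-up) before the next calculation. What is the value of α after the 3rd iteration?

Iteration 1:
  α = (-10 - (-3)·0.3000 - (1)·1.1000) / (-8) = 1.2750
  β = (-12 - (2)·-1.4000 - (-4)·1.1000) / (9) = -0.5333
  γ = (6 - (-3)·-1.4000 - (4)·0.3000) / (9) = 0.0667
Iteration 2:
  α = (-10 - (-3)·-0.5333 - (1)·0.0667) / (-8) = 1.4583
  β = (-12 - (2)·1.2750 - (-4)·0.0667) / (9) = -1.5870
  γ = (6 - (-3)·1.2750 - (4)·-0.5333) / (9) = 1.3287
Iteration 3:
  α = (-10 - (-3)·-1.5870 - (1)·1.3287) / (-8) = 2.0112
  β = (-12 - (2)·1.4583 - (-4)·1.3287) / (9) = -1.0669
  γ = (6 - (-3)·1.4583 - (4)·-1.5870) / (9) = 1.8581

2.0112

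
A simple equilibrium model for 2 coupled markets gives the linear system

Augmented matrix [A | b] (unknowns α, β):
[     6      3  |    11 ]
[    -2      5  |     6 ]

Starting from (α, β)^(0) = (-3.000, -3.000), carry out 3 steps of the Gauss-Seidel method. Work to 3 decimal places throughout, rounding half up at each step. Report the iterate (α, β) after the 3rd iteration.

(1.120, 1.648)

Iteration 1:
  α = (11 - (3)·-3.000) / (6) = 3.333
  β = (6 - (-2)·3.333) / (5) = 2.533
Iteration 2:
  α = (11 - (3)·2.533) / (6) = 0.567
  β = (6 - (-2)·0.567) / (5) = 1.427
Iteration 3:
  α = (11 - (3)·1.427) / (6) = 1.120
  β = (6 - (-2)·1.120) / (5) = 1.648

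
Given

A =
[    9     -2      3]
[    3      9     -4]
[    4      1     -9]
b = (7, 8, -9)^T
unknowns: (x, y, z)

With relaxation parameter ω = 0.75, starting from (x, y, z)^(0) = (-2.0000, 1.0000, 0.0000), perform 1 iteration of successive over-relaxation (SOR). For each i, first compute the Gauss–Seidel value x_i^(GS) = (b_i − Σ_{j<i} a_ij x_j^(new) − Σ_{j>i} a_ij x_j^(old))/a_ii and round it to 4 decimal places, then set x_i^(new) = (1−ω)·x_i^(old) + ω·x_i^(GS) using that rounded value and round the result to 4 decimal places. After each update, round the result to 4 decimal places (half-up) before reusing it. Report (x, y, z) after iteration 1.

Iteration 1:
  x: GS value = (7 - (-2)·1.0000 - (3)·0.0000) / (9) = 1.0000;  x ← (1−ω)·-2.0000 + ω·1.0000 = 0.2500
  y: GS value = (8 - (3)·0.2500 - (-4)·0.0000) / (9) = 0.8056;  y ← (1−ω)·1.0000 + ω·0.8056 = 0.8542
  z: GS value = (-9 - (4)·0.2500 - (1)·0.8542) / (-9) = 1.2060;  z ← (1−ω)·0.0000 + ω·1.2060 = 0.9045

(0.2500, 0.8542, 0.9045)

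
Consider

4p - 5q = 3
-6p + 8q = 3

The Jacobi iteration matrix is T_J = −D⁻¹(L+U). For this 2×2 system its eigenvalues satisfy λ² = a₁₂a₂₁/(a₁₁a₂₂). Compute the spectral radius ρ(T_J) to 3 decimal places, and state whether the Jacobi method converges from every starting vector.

a₁₂a₂₁/(a₁₁a₂₂) = (-5)·(-6) / ((4)·(8)) = 0.937500
ρ = √|0.937500| = √0.937500 = 0.968
ρ < 1, so Jacobi converges

0.968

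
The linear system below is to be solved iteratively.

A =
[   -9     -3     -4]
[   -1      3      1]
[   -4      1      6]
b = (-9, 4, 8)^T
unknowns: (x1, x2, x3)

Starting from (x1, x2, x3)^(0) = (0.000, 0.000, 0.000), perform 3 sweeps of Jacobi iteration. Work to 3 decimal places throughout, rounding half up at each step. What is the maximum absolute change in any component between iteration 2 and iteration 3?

0.673

Iteration 1:
  x1 = (-9 - (-3)·0.000 - (-4)·0.000) / (-9) = 1.000
  x2 = (4 - (-1)·0.000 - (1)·0.000) / (3) = 1.333
  x3 = (8 - (-4)·0.000 - (1)·0.000) / (6) = 1.333
Iteration 2:
  x1 = (-9 - (-3)·1.333 - (-4)·1.333) / (-9) = -0.037
  x2 = (4 - (-1)·1.000 - (1)·1.333) / (3) = 1.222
  x3 = (8 - (-4)·1.000 - (1)·1.333) / (6) = 1.778
Iteration 3:
  x1 = (-9 - (-3)·1.222 - (-4)·1.778) / (-9) = -0.198
  x2 = (4 - (-1)·-0.037 - (1)·1.778) / (3) = 0.728
  x3 = (8 - (-4)·-0.037 - (1)·1.222) / (6) = 1.105
Change: (-0.161, -0.494, -0.673) → max |·| = 0.673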